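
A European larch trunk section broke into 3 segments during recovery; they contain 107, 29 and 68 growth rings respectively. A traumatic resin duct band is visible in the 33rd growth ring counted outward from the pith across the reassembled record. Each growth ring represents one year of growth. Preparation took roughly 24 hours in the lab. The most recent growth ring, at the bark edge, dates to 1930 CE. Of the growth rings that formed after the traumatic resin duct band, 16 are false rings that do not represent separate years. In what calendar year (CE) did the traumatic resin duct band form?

1775 CE

Total growth rings = 107 + 29 + 68 = 204.
204 − 33 = 171 growth rings lie beyond the traumatic resin duct band toward the bark edge.
Removing the 16 false growth rings leaves 171 − 16 = 155 true growth rings beyond the traumatic resin duct band.
Counting back 155 years from 1930 CE places the traumatic resin duct band in 1930 − 155 = 1775 CE.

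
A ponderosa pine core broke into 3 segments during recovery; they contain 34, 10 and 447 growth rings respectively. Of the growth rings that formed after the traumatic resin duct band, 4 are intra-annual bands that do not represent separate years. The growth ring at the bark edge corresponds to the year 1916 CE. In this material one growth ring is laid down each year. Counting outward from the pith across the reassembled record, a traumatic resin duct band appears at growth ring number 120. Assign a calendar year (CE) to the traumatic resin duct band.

1549 CE

Total growth rings = 34 + 10 + 447 = 491.
The traumatic resin duct band sits at growth ring 120 from the pith, so 491 − 120 = 371 growth rings formed after it.
371 − 4 false = 367 true growth rings after the traumatic resin duct band.
The growth ring at the bark edge is 1916 CE, so the traumatic resin duct band dates to 1916 − 367 = 1549 CE.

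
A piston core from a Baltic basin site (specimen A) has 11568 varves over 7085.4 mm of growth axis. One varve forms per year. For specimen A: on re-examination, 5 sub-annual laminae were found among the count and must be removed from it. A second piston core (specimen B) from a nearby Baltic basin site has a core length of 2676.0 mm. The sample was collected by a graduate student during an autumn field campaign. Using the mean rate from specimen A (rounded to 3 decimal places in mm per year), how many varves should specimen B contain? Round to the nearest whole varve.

4365 varves

Specimen A: correcting the raw count gives 11568 − 5 = 11563 true varves.
A: Mean rate = 7085.4 mm / 11563 years ≈ 0.613 mm per year.
Specimen B: 2676.0 mm / 0.613 mm per year = 4365.42 years ≈ 4365 varves.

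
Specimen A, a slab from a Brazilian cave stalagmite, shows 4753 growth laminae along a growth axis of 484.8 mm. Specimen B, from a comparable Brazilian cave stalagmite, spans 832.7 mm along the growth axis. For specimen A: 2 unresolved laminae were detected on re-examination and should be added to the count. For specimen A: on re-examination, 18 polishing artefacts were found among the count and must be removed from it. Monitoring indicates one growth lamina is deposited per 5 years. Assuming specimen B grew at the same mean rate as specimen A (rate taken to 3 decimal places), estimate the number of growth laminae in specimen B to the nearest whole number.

Specimen A: after corrections the count is 4753 − 18 + 2 = 4737 growth laminae.
Specimen A: 4737 growth laminae at 5 years each span 4737 × 5 = 23685 years.
A: Extension rate ≈ 484.8 / 23685 = 0.020 mm/yr.
B spans 832.7 / 0.020 = 41635.00 years; at 5 years per growth lamina that is 41635.00 / 5 ≈ 8327 growth laminae.

8327 growth laminae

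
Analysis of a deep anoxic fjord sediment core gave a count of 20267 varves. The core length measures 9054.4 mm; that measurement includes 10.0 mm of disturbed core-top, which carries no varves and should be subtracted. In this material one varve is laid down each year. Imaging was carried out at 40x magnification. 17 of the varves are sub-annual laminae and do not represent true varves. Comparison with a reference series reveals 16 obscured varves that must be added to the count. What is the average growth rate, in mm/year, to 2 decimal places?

0.45 mm/year

After corrections the count is 20267 − 17 + 16 = 20266 varves.
Removing the 10.0 mm offcut leaves 9054.4 − 10.0 = 9044.4 mm.
Extension rate ≈ 9044.4 / 20266 = 0.45 mm/year.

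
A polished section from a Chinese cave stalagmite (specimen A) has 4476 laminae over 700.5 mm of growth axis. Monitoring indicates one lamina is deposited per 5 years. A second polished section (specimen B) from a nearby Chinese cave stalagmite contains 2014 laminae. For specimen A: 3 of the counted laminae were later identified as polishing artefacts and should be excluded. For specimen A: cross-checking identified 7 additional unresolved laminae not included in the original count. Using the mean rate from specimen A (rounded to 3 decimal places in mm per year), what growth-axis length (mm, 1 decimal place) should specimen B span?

Specimen A: true lamina count = 4476 − 3 + 7 = 4480.
Specimen A: 4480 laminae at 5 years each span 4480 × 5 = 22400 years.
A: 700.5 mm over 22400 years gives 700.5 / 22400 ≈ 0.031 mm per year.
Specimen B: at 5 years per lamina, 2014 × 5 = 10070 years. B's length ≈ 0.031 × 10070 = 312.2 mm.

312.2 mm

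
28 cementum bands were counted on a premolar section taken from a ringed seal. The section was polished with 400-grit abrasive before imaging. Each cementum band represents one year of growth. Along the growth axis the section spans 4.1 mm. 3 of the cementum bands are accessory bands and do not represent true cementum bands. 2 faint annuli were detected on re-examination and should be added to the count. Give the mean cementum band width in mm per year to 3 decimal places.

True cementum band count = 28 − 3 + 2 = 27.
4.1 mm over 27 years gives 4.1 / 27 ≈ 0.152 mm per year.

0.152 mm per year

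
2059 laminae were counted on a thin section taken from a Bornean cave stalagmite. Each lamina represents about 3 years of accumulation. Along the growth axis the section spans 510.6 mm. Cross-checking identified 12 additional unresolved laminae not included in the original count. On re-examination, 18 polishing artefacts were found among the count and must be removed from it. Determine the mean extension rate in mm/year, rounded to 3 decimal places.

0.083 mm/year

After corrections the count is 2059 − 18 + 12 = 2053 laminae.
At 3 years per lamina, 2053 × 3 = 6159 years.
Extension rate ≈ 510.6 / 6159 = 0.083 mm/year.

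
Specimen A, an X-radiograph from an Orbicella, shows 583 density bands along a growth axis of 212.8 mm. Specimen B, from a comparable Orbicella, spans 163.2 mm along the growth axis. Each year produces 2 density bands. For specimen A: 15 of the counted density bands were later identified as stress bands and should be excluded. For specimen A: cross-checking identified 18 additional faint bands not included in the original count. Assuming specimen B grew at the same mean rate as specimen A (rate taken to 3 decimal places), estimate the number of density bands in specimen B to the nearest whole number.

Specimen A: after corrections the count is 583 − 15 + 18 = 586 density bands.
Specimen A: dividing by 2 density bands per year: 586 / 2 = 293 years.
A: Mean rate = 212.8 mm / 293 years ≈ 0.726 mm/yr.
B spans 163.2 / 0.726 = 224.79 years; at 2 density bands per year that is 224.79 × 2 ≈ 450 density bands.

450 density bands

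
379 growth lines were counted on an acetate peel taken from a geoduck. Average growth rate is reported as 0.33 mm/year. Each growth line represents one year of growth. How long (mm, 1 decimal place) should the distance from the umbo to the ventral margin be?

The record spans 379 years at 0.33 mm per year.
379 years at 0.33 mm/year gives 0.33 × 379 = 125.1 mm.

125.1 mm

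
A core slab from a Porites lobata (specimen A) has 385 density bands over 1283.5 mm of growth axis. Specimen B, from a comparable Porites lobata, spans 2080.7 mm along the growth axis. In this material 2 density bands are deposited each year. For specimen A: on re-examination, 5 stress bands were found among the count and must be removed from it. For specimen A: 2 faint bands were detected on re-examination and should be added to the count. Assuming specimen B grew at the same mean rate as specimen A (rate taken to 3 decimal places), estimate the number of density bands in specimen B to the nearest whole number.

619 density bands

Specimen A: after corrections the count is 385 − 5 + 2 = 382 density bands.
Specimen A: dividing by 2 density bands per year: 382 / 2 = 191 years.
A: Extension rate ≈ 1283.5 / 191 = 6.720 mm/yr.
B spans 2080.7 / 6.720 = 309.63 years; at 2 density bands per year that is 309.63 × 2 ≈ 619 density bands.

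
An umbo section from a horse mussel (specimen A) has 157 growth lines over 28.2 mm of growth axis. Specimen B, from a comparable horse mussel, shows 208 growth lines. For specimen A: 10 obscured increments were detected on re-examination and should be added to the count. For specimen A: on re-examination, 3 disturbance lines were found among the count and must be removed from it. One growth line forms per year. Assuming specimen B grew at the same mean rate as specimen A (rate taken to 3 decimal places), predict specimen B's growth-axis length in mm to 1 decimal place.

Specimen A: after corrections the count is 157 − 3 + 10 = 164 growth lines.
A: Extension rate ≈ 28.2 / 164 = 0.172 mm per year.
B's length ≈ 0.172 × 208 = 35.8 mm.

35.8 mm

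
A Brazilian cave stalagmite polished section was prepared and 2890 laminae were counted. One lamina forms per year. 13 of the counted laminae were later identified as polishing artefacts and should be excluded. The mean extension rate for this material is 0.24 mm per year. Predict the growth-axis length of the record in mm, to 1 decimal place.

690.5 mm

After corrections the count is 2890 − 13 = 2877 laminae.
2877 years at 0.24 mm/year gives 0.24 × 2877 = 690.5 mm.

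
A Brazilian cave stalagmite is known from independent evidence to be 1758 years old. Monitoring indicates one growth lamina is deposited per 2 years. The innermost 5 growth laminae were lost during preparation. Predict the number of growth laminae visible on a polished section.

874 growth laminae

Expected growth laminae: 1758 / 2 = 879.
879 − 5 missed = 874 growth laminae expected in the prepared section.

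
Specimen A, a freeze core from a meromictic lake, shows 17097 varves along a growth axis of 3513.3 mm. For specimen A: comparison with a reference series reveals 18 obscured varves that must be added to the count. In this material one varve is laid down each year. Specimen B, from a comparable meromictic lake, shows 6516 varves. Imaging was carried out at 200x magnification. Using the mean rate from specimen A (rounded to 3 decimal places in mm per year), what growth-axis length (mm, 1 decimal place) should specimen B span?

Specimen A: true varve count = 17097 + 18 = 17115.
A: Mean rate = 3513.3 mm / 17115 years ≈ 0.205 mm per year.
Length of B = 0.205 × 6516 = 1335.8 mm.

1335.8 mm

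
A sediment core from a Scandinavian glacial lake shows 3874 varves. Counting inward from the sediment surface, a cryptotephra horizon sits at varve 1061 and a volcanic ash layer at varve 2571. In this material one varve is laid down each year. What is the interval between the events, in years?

1510 yr

The two markers are separated by 2571 − 1061 = 1510 varves.
At one varve per year, 1510 years elapsed between them.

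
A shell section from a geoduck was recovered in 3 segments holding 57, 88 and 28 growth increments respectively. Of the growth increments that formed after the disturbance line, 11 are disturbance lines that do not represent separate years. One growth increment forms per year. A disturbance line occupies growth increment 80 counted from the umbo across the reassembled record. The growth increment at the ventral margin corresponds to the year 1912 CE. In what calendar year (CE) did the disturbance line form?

1830 CE

Total growth increments = 57 + 88 + 28 = 173.
Between growth increment 80 and the ventral margin there are 173 − 80 = 93 growth increments.
Excluding 11 false growth increments: 93 − 11 = 82.
Counting back 82 years from 1912 CE places the disturbance line in 1912 − 82 = 1830 CE.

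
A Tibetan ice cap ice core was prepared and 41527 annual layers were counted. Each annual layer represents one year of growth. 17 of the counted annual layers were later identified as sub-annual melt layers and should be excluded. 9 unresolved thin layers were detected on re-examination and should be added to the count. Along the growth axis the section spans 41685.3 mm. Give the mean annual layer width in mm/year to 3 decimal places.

True annual layer count = 41527 − 17 + 9 = 41519.
Extension rate ≈ 41685.3 / 41519 = 1.004 mm/year.

1.004 mm/year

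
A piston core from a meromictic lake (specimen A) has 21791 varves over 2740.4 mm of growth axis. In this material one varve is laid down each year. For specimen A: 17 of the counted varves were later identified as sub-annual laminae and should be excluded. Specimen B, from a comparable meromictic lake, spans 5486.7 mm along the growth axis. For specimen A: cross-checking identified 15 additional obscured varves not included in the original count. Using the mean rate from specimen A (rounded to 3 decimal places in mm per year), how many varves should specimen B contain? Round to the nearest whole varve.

43545 varves

Specimen A: true varve count = 21791 − 17 + 15 = 21789.
A: Extension rate ≈ 2740.4 / 21789 = 0.126 mm per year.
For B, 5486.7 / 0.126 = 43545.24 years ≈ 43545 varves.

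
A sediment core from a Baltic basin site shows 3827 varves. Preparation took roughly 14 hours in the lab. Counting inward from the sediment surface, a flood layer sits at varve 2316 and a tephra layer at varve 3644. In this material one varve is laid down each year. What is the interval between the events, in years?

3644 − 2316 = 1328 varves lie between the two events.
That is 1328 years at one varve per year.

1328 years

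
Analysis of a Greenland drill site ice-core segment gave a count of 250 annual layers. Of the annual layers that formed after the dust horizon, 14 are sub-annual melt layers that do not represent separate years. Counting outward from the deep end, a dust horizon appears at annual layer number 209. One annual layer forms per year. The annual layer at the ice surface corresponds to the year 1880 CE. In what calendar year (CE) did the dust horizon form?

Between annual layer 209 and the ice surface there are 250 − 209 = 41 annual layers.
41 − 14 false = 27 true annual layers after the dust horizon.
The annual layer at the ice surface is 1880 CE, so the dust horizon dates to 1880 − 27 = 1853 CE.

1853 CE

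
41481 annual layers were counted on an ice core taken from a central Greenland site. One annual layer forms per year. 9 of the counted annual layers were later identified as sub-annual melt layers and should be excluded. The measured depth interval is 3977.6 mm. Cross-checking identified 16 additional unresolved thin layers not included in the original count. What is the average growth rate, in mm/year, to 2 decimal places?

0.10 mm/year

After corrections the count is 41481 − 9 + 16 = 41488 annual layers.
3977.6 mm over 41488 years gives 3977.6 / 41488 ≈ 0.10 mm/year.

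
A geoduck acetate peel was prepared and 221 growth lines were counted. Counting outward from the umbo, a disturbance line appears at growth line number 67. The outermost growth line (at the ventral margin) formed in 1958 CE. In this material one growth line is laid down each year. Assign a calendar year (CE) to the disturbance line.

1804 CE

221 − 67 = 154 growth lines lie beyond the disturbance line toward the ventral margin.
1958 − 154 = 1804 CE.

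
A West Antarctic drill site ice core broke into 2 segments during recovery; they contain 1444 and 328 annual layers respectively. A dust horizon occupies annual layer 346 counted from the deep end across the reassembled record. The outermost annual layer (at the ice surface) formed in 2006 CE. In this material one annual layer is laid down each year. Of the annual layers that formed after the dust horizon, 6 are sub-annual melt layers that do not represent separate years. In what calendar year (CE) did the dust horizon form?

586 CE

Total annual layers = 1444 + 328 = 1772.
1772 − 346 = 1426 annual layers lie beyond the dust horizon toward the ice surface.
Excluding 6 false annual layers: 1426 − 6 = 1420.
Counting back 1420 years from 2006 CE places the dust horizon in 2006 − 1420 = 586 CE.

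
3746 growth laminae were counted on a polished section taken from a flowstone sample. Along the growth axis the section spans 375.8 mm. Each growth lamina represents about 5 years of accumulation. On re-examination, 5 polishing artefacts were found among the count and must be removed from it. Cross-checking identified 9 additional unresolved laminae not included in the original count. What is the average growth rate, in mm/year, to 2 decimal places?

0.02 mm/year

Adjusted count: 3746 − 5 + 9 = 3750 growth laminae.
Multiplying by 5 years per growth lamina: 3750 × 5 = 18750 years.
Mean rate = 375.8 mm / 18750 years ≈ 0.02 mm/year.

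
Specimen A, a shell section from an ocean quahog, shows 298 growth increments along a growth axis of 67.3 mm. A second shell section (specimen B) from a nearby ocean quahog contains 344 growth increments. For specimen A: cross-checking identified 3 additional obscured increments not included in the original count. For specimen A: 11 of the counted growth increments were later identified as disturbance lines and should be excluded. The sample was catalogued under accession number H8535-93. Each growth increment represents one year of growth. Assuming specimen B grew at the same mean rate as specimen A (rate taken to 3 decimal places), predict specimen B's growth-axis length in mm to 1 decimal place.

Specimen A: true growth increment count = 298 − 11 + 3 = 290.
A: Mean rate = 67.3 mm / 290 years ≈ 0.232 mm per year.
B's length ≈ 0.232 × 344 = 79.8 mm.

79.8 mm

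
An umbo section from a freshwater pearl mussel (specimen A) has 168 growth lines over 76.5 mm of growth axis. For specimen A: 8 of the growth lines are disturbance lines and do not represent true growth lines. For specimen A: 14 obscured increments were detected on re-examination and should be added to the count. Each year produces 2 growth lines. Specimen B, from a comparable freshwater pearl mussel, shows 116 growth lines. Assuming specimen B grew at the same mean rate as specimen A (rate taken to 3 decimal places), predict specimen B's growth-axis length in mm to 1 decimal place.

51.0 mm

Specimen A: true growth line count = 168 − 8 + 14 = 174.
Specimen A: 174 growth lines at 2 per year is 174 / 2 = 87 years.
A: Mean rate = 76.5 mm / 87 years ≈ 0.879 mm per year.
Specimen B: dividing by 2 growth lines per year: 116 / 2 = 58 years. For B, 0.879 mm/year × 58 years = 51.0 mm.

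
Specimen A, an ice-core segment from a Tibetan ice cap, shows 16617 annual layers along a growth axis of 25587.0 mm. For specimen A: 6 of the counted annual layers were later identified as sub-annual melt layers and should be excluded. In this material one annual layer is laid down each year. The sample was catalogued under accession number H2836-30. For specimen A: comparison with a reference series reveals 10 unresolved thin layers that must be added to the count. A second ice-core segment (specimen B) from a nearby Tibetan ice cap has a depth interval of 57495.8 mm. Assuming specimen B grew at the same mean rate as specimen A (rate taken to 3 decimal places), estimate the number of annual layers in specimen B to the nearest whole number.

Specimen A: adjusted count: 16617 − 6 + 10 = 16621 annual layers.
A: Mean rate = 25587.0 mm / 16621 years ≈ 1.539 mm per year.
Specimen B: 57495.8 mm / 1.539 mm per year = 37359.19 years ≈ 37359 annual layers.

37359 annual layers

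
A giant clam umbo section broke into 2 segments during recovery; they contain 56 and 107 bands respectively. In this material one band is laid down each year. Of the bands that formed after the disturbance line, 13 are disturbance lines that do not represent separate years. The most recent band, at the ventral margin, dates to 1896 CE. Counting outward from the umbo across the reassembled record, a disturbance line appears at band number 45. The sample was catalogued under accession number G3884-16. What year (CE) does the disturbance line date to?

1791 CE

Total bands = 56 + 107 = 163.
163 − 45 = 118 bands lie beyond the disturbance line toward the ventral margin.
Excluding 13 false bands: 118 − 13 = 105.
The band at the ventral margin is 1896 CE, so the disturbance line dates to 1896 − 105 = 1791 CE.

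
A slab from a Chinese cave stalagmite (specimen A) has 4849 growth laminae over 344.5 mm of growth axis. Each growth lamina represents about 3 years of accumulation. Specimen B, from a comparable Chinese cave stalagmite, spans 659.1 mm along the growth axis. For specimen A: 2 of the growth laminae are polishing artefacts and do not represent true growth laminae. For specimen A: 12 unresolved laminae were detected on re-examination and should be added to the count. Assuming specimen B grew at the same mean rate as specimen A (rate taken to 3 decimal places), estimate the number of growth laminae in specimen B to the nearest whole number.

Specimen A: after corrections the count is 4849 − 2 + 12 = 4859 growth laminae.
Specimen A: at 3 years per growth lamina, 4859 × 3 = 14577 years.
A: 344.5 mm over 14577 years gives 344.5 / 14577 ≈ 0.024 mm/yr.
Specimen B: 659.1 mm / 0.024 mm per year = 27462.50 years; at 3 years per growth lamina that is 27462.50 / 3 ≈ 9154 growth laminae.

9154 growth laminae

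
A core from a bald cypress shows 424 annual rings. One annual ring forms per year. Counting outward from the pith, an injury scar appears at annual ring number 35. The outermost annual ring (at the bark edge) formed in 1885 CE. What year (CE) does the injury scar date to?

The injury scar sits at annual ring 35 from the pith, so 424 − 35 = 389 annual rings formed after it.
Counting back 389 years from 1885 CE places the injury scar in 1885 − 389 = 1496 CE.

1496 CE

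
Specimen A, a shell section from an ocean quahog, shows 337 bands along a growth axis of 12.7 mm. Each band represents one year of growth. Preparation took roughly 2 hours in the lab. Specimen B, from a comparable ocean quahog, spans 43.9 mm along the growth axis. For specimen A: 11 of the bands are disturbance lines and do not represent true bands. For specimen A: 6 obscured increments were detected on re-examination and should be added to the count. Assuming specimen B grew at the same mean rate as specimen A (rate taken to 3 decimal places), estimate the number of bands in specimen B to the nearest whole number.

Specimen A: correcting the raw count gives 337 − 11 + 6 = 332 true bands.
A: Extension rate ≈ 12.7 / 332 = 0.038 mm per year.
For B, 43.9 / 0.038 = 1155.26 years ≈ 1155 bands.

1155 bands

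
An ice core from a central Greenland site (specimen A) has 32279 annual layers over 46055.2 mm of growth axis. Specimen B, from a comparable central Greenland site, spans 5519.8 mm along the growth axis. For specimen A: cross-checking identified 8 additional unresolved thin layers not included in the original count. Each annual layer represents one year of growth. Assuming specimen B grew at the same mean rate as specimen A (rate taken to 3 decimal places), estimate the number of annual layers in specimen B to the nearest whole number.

3871 annual layers

Specimen A: after corrections the count is 32279 + 8 = 32287 annual layers.
A: 46055.2 mm over 32287 years gives 46055.2 / 32287 ≈ 1.426 mm per year.
Specimen B: 5519.8 mm / 1.426 mm per year = 3870.83 years ≈ 3871 annual layers.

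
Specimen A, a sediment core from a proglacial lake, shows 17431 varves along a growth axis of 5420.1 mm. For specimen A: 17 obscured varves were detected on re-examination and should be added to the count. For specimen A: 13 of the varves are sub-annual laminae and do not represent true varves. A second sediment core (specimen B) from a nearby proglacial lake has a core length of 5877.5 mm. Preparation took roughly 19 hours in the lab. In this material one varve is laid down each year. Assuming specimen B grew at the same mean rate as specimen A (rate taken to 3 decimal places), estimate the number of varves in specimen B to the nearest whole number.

Specimen A: adjusted count: 17431 − 13 + 17 = 17435 varves.
A: Extension rate ≈ 5420.1 / 17435 = 0.311 mm per year.
For B, 5877.5 / 0.311 = 18898.71 years ≈ 18899 varves.

18899 varves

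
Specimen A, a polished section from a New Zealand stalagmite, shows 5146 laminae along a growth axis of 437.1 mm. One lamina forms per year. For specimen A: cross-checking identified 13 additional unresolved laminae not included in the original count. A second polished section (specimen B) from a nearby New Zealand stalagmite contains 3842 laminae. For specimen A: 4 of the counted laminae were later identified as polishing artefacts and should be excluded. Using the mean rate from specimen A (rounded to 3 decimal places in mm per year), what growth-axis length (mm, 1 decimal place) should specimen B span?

Specimen A: correcting the raw count gives 5146 − 4 + 13 = 5155 true laminae.
A: 437.1 mm over 5155 years gives 437.1 / 5155 ≈ 0.085 mm/yr.
B's length ≈ 0.085 × 3842 = 326.6 mm.

326.6 mm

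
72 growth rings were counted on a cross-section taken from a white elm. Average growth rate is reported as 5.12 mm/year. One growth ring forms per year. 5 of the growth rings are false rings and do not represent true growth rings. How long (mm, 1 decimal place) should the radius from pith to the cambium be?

Adjusted count: 72 − 5 = 67 growth rings.
Predicted length = 5.12 mm/year × 67 years = 343.0 mm.

343.0 mm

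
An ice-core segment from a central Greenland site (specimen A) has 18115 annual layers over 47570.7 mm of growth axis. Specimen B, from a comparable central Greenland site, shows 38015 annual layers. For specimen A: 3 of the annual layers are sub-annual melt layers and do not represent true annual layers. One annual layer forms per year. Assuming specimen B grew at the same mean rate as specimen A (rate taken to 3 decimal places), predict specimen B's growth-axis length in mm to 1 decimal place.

99827.4 mm

Specimen A: adjusted count: 18115 − 3 = 18112 annual layers.
A: 47570.7 mm over 18112 years gives 47570.7 / 18112 ≈ 2.626 mm/year.
For B, 2.626 mm/year × 38015 years = 99827.4 mm.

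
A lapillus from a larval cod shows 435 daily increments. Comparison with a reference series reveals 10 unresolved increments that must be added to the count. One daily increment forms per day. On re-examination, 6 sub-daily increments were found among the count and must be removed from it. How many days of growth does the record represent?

439 days

Adjusted count: 435 − 6 + 10 = 439 daily increments.
One daily increment per day makes the duration 439 days.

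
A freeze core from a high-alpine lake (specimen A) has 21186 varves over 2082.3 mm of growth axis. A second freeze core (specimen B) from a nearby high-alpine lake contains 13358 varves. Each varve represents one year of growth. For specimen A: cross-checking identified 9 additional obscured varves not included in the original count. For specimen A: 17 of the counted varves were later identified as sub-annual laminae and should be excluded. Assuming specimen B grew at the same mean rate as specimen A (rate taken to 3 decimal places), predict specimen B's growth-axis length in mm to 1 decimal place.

Specimen A: true varve count = 21186 − 17 + 9 = 21178.
A: 2082.3 mm over 21178 years gives 2082.3 / 21178 ≈ 0.098 mm/year.
Length of B = 0.098 × 13358 = 1309.1 mm.

1309.1 mm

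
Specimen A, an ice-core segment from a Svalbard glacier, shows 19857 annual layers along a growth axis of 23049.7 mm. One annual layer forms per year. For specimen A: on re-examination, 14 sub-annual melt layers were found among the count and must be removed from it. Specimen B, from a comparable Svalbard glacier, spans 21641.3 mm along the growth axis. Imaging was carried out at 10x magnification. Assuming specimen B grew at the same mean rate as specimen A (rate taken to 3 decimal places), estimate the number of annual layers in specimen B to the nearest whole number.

Specimen A: correcting the raw count gives 19857 − 14 = 19843 true annual layers.
A: Mean rate = 23049.7 mm / 19843 years ≈ 1.162 mm per year.
For B, 21641.3 / 1.162 = 18624.18 years ≈ 18624 annual layers.

18624 annual layers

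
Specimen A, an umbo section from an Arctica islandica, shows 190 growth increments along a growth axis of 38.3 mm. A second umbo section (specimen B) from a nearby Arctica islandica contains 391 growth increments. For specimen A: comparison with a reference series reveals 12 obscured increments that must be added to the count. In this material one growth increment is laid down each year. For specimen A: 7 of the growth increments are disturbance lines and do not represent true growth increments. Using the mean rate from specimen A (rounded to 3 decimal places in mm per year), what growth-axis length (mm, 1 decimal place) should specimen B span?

76.6 mm

Specimen A: after corrections the count is 190 − 7 + 12 = 195 growth increments.
A: Extension rate ≈ 38.3 / 195 = 0.196 mm/yr.
Length of B = 0.196 × 391 = 76.6 mm.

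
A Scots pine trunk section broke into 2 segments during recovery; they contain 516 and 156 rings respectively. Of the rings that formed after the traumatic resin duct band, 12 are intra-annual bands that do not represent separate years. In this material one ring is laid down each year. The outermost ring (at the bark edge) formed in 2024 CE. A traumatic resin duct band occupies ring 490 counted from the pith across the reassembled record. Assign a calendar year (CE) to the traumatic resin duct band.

Total rings = 516 + 156 = 672.
672 − 490 = 182 rings lie beyond the traumatic resin duct band toward the bark edge.
Excluding 12 false rings: 182 − 12 = 170.
Counting back 170 years from 2024 CE places the traumatic resin duct band in 2024 − 170 = 1854 CE.

1854 CE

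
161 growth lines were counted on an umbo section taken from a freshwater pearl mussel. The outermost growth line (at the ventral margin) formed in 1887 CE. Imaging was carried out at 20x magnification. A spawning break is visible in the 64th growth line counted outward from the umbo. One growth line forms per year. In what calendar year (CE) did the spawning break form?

The spawning break sits at growth line 64 from the umbo, so 161 − 64 = 97 growth lines formed after it.
Counting back 97 years from 1887 CE places the spawning break in 1887 − 97 = 1790 CE.

1790 CE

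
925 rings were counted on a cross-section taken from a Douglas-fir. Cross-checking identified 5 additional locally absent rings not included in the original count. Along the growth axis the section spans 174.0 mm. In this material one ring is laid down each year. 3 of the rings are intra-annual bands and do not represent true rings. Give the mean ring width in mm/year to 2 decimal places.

Correcting the raw count gives 925 − 3 + 5 = 927 true rings.
Mean rate = 174.0 mm / 927 years ≈ 0.19 mm/year.

0.19 mm/year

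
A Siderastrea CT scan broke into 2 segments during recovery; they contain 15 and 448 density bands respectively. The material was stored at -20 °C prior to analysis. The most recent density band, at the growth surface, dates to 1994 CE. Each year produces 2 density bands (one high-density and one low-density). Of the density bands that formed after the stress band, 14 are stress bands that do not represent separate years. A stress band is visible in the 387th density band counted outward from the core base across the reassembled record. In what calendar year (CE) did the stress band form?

1963 CE

Total density bands = 15 + 448 = 463.
Between density band 387 and the growth surface there are 463 − 387 = 76 density bands.
Excluding 14 false density bands: 76 − 14 = 62.
With 2 density bands per year, 62 / 2 = 31 years.
Counting back 31 years from 1994 CE places the stress band in 1994 − 31 = 1963 CE.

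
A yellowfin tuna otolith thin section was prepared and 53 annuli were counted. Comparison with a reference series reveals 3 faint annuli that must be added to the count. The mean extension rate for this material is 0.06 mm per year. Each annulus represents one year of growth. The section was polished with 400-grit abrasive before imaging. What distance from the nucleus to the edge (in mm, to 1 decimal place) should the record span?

Adjusted count: 53 + 3 = 56 annuli.
Predicted length = 0.06 mm/year × 56 years = 3.4 mm.

3.4 mm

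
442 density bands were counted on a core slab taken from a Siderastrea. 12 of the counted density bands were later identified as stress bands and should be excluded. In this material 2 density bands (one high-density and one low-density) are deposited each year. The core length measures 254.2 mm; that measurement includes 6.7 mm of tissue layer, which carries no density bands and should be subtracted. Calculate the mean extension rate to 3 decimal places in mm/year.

1.151 mm/year

Correcting the raw count gives 442 − 12 = 430 true density bands.
With 2 density bands per year, 430 / 2 = 215 years.
Net length = 254.2 − 6.7 = 247.5 mm.
Extension rate ≈ 247.5 / 215 = 1.151 mm/year.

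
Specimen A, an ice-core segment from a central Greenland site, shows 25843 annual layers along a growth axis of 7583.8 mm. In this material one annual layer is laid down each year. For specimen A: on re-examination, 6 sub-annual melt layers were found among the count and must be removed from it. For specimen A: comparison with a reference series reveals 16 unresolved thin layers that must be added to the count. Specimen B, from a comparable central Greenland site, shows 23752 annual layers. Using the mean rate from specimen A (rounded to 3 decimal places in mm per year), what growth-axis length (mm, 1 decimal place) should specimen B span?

6959.3 mm

Specimen A: true annual layer count = 25843 − 6 + 16 = 25853.
A: 7583.8 mm over 25853 years gives 7583.8 / 25853 ≈ 0.293 mm/yr.
For B, 0.293 mm/year × 23752 years = 6959.3 mm.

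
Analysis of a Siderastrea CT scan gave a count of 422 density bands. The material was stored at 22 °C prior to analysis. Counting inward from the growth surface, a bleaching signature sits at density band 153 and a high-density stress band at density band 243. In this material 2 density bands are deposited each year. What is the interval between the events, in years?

The two markers are separated by 243 − 153 = 90 density bands.
90 density bands at 2 per year is 90 / 2 = 45 years.

45 years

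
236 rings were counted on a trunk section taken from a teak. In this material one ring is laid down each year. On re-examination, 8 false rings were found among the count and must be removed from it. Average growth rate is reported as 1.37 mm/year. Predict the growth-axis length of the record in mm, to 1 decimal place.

312.4 mm

True ring count = 236 − 8 = 228.
Predicted length = 1.37 mm/year × 228 years = 312.4 mm.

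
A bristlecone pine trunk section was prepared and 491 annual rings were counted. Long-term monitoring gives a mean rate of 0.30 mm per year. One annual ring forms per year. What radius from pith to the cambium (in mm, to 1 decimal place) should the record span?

491 years of growth are recorded.
Length ≈ 0.30 × 491 = 147.3 mm.

147.3 mm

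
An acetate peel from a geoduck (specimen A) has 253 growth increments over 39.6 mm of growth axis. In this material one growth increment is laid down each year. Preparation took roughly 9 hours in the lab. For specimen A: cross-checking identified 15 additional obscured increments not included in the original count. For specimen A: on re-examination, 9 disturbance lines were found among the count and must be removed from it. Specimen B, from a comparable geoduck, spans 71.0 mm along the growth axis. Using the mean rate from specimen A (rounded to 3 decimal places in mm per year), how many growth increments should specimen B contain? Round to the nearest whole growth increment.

Specimen A: correcting the raw count gives 253 − 9 + 15 = 259 true growth increments.
A: 39.6 mm over 259 years gives 39.6 / 259 ≈ 0.153 mm/yr.
B spans 71.0 / 0.153 = 464.05 years ≈ 464 growth increments.

464 growth increments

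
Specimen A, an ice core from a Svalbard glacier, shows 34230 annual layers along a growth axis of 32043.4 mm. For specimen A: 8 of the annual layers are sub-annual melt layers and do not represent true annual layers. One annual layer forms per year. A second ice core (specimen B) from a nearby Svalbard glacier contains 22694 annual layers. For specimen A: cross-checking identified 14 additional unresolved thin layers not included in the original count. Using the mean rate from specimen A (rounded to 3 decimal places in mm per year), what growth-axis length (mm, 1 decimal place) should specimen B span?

21241.6 mm

Specimen A: correcting the raw count gives 34230 − 8 + 14 = 34236 true annual layers.
A: 32043.4 mm over 34236 years gives 32043.4 / 34236 ≈ 0.936 mm/year.
Length of B = 0.936 × 22694 = 21241.6 mm.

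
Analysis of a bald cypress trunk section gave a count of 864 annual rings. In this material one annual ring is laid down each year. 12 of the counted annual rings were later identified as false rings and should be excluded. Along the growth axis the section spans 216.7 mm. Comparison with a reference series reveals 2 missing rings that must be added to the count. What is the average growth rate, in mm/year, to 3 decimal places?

0.254 mm/year

True annual ring count = 864 − 12 + 2 = 854.
Mean rate = 216.7 mm / 854 years ≈ 0.254 mm/year.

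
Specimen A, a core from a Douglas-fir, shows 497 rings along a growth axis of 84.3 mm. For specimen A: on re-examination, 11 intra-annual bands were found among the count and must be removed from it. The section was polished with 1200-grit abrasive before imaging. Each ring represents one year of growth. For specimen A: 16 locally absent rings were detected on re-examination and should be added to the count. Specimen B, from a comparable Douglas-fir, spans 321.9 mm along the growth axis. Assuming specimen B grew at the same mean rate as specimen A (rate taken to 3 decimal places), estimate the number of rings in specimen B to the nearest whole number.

1916 rings

Specimen A: after corrections the count is 497 − 11 + 16 = 502 rings.
A: Extension rate ≈ 84.3 / 502 = 0.168 mm per year.
Specimen B: 321.9 mm / 0.168 mm per year = 1916.07 years ≈ 1916 rings.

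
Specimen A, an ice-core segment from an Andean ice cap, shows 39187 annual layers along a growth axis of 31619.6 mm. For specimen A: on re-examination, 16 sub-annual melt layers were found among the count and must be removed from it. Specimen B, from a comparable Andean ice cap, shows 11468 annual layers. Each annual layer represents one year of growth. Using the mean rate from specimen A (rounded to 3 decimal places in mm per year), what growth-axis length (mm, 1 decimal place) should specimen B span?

Specimen A: true annual layer count = 39187 − 16 = 39171.
A: Extension rate ≈ 31619.6 / 39171 = 0.807 mm per year.
For B, 0.807 mm/year × 11468 years = 9254.7 mm.

9254.7 mm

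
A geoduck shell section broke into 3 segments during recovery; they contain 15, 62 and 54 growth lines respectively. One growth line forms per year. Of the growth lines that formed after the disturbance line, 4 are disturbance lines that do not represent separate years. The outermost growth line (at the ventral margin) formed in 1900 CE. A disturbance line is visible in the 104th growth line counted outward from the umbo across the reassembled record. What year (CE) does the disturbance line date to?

Total growth lines = 15 + 62 + 54 = 131.
131 − 104 = 27 growth lines lie beyond the disturbance line toward the ventral margin.
Excluding 4 false growth lines: 27 − 4 = 23.
Counting back 23 years from 1900 CE places the disturbance line in 1900 − 23 = 1877 CE.

1877 CE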